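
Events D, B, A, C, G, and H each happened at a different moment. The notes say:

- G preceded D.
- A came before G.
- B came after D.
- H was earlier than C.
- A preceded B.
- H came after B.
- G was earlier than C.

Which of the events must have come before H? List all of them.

A, B, D, G

Directly stated before H: B.
A reaches H via A → B → H.
D reaches H via D → B → H.
G reaches H via G → D → B → H.
No chain forces C ahead of H.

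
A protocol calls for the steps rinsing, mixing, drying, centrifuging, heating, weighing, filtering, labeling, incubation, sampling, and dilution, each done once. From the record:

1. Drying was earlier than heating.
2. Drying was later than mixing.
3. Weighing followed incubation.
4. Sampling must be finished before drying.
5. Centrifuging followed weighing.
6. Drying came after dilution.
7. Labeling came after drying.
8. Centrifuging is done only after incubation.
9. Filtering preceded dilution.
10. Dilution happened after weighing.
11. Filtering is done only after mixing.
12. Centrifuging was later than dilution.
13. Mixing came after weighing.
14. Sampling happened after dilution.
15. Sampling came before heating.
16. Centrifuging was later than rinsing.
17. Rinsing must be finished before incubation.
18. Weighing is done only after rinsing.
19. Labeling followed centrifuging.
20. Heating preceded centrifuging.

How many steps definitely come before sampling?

6

Directly stated before sampling: dilution.
Filtering reaches sampling via filtering → dilution → sampling.
Incubation reaches sampling via incubation → weighing → dilution → sampling.
Mixing reaches sampling via mixing → filtering → dilution → sampling.
Likewise rinsing and weighing each reach sampling by chaining the stated constraints.
No chain forces labeling (or any of the others) ahead of sampling.
That's dilution, filtering, incubation, mixing, rinsing, and weighing — 6 in all.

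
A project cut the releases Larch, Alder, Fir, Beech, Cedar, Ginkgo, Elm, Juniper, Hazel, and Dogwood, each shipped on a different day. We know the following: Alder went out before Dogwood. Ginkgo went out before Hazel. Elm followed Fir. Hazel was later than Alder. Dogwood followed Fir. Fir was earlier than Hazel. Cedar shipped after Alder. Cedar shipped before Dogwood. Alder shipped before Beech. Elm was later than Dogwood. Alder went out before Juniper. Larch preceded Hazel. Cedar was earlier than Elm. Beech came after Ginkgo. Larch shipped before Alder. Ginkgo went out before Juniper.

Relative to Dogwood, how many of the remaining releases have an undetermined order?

Forced before Dogwood: Alder, Cedar, Fir, and Larch; forced after Dogwood: Elm.
That leaves Beech, Ginkgo, Hazel, and Juniper with no forced order relative to Dogwood — 4.

4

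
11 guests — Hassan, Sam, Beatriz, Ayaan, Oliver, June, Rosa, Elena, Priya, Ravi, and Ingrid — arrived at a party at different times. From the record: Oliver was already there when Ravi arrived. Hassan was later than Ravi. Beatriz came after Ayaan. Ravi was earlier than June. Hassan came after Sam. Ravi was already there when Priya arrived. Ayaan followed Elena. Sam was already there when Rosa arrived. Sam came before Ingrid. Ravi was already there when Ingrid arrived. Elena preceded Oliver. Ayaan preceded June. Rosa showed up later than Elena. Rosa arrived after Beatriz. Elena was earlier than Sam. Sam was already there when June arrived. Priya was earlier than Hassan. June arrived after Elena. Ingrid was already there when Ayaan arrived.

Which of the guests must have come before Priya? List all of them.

Elena, Oliver, Ravi

Directly stated before Priya: Ravi.
Elena reaches Priya via Elena → Oliver → Ravi → Priya.
Oliver reaches Priya via Oliver → Ravi → Priya.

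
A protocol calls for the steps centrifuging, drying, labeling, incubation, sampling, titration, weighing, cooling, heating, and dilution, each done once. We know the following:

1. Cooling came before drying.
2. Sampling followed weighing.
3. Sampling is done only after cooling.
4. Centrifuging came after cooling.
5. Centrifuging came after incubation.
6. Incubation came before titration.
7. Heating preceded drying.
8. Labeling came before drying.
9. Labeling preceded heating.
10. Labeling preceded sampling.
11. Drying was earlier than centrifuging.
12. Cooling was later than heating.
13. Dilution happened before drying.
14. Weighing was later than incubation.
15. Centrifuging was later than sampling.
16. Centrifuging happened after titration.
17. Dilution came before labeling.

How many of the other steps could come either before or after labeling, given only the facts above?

Forced before labeling: dilution; forced after labeling: centrifuging, cooling, drying, heating, and sampling.
That leaves incubation, titration, and weighing with no forced order relative to labeling — 3.

3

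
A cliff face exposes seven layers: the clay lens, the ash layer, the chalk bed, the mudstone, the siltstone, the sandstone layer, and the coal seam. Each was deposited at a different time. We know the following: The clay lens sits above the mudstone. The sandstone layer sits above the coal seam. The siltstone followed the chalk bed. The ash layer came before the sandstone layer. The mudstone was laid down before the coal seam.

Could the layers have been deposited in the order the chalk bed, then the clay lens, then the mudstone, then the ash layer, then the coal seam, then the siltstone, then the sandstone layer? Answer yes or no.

The constraints require the mudstone before the clay lens, but in the proposed sequence the clay lens appears ahead of the mudstone. That one violation is enough.

no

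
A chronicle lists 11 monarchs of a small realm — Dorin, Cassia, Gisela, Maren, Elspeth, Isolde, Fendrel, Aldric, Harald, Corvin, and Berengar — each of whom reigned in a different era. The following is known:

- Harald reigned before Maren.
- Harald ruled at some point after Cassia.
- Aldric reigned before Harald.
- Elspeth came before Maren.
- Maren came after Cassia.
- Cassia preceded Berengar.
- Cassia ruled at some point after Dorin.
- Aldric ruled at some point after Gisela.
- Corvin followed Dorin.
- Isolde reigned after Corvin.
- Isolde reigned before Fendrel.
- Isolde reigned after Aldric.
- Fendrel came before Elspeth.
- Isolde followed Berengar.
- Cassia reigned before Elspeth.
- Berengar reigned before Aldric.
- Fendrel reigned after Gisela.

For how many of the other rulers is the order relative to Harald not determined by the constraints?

Forced before Harald: Aldric, Berengar, Cassia, Dorin, and Gisela; forced after Harald: Maren.
That leaves Corvin, Elspeth, Fendrel, and Isolde with no forced order relative to Harald — 4.

4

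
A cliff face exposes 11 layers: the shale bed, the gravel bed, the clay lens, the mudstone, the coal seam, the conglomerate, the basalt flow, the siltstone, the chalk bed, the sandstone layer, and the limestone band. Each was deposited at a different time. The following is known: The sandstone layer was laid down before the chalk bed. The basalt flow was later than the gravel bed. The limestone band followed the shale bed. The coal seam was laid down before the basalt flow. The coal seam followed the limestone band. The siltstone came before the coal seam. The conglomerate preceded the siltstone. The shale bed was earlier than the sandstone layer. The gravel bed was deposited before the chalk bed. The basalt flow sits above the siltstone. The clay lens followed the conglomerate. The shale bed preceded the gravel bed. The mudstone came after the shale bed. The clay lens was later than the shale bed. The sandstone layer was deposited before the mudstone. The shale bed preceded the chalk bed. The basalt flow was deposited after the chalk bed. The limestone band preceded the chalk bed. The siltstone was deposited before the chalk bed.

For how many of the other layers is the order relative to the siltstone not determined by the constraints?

Forced before the siltstone: the conglomerate; forced after the siltstone: the basalt flow, the chalk bed, and the coal seam.
That leaves the clay lens, the gravel bed, the limestone band, the mudstone, the sandstone layer, and the shale bed with no forced order relative to the siltstone — 6.

6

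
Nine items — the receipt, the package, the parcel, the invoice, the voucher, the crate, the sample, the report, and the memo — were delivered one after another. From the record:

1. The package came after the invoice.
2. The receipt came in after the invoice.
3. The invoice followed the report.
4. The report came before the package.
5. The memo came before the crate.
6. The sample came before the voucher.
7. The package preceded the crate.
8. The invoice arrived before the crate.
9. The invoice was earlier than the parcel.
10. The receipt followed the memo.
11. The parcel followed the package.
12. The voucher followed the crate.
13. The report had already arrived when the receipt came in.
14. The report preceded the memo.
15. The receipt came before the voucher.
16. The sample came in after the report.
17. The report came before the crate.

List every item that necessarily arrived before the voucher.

Directly stated before the voucher: the crate, the receipt, and the sample.
The invoice reaches the voucher via the invoice → the crate → the voucher.
The memo reaches the voucher via the memo → the crate → the voucher.
The package reaches the voucher via the package → the crate → the voucher.
Likewise the report reaches the voucher by chaining the stated constraints.
No chain forces the parcel ahead of the voucher.

the crate, the invoice, the memo, the package, the receipt, the report, the sample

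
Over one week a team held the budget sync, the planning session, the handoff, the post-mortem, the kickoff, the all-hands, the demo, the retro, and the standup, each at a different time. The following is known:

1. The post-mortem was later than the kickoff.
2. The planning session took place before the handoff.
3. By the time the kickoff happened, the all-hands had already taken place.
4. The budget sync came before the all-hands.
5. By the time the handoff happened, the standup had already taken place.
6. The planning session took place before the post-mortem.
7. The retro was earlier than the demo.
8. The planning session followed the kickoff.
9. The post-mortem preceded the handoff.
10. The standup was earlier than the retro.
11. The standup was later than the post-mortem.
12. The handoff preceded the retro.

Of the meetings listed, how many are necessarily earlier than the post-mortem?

4

Directly stated before the post-mortem: the kickoff and the planning session.
The all-hands reaches the post-mortem via the all-hands → the kickoff → the post-mortem.
The budget sync reaches the post-mortem via the budget sync → the all-hands → the kickoff → the post-mortem.
That's the all-hands, the budget sync, the kickoff, and the planning session — 4 in all.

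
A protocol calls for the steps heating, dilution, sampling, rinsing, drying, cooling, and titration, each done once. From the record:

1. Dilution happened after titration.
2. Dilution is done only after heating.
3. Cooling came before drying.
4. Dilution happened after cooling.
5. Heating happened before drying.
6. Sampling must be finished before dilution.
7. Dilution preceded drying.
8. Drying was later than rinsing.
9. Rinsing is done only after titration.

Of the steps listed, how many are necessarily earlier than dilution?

4

Directly stated before dilution: cooling, heating, sampling, and titration.
No chain forces drying (or any of the others) ahead of dilution.
That's cooling, heating, sampling, and titration — 4 in all.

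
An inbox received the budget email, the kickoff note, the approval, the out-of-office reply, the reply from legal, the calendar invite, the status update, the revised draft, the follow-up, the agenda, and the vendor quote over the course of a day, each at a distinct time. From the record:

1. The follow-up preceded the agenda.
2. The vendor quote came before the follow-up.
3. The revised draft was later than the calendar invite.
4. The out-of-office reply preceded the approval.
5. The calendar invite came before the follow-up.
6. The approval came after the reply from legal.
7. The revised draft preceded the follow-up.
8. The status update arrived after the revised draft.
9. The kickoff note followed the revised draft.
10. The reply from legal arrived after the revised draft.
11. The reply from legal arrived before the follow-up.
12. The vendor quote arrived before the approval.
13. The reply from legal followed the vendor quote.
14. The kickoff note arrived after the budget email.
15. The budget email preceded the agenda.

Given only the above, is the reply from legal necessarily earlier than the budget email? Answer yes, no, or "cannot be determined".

cannot be determined

No chain of stated constraints runs from the reply from legal to the budget email, and none runs from the budget email to the reply from legal either.
So the relative order of the reply from legal and the budget email is not fixed by the given facts.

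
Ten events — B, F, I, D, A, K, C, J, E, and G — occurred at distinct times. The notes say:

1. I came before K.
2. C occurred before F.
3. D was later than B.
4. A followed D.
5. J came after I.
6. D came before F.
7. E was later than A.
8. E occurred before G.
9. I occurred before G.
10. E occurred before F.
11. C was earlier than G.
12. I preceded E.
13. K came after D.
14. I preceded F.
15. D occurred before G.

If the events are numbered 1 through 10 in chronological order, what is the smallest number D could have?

2

B must come before D — 1 forced predecessor.
Nothing else is forced ahead of D, so its earliest slot is position 1 + 1 = 2.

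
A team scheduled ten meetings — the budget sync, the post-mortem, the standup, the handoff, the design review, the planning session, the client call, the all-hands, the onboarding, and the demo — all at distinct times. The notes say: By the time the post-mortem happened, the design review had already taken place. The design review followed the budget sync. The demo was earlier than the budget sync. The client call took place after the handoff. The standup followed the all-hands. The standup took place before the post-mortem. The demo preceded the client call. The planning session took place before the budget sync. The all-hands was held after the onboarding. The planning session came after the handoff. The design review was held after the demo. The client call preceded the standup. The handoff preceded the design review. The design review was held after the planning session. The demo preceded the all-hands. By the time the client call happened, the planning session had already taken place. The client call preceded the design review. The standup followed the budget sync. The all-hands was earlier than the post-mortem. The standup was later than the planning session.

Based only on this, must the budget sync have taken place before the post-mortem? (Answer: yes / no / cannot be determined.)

yes

Chain the constraints: the budget sync → the design review → the post-mortem. Each link is directly stated, so the budget sync comes before the post-mortem.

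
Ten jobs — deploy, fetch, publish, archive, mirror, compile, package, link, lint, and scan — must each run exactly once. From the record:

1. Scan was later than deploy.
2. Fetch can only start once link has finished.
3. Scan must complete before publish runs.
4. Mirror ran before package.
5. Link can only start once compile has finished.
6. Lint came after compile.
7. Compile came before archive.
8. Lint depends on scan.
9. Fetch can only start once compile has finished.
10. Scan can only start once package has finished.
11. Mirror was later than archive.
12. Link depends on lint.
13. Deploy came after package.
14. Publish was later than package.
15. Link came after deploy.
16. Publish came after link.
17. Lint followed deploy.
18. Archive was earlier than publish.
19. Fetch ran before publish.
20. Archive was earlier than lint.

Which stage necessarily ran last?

publish

Every other stage has a chain of constraints placing it before publish, so publish is last.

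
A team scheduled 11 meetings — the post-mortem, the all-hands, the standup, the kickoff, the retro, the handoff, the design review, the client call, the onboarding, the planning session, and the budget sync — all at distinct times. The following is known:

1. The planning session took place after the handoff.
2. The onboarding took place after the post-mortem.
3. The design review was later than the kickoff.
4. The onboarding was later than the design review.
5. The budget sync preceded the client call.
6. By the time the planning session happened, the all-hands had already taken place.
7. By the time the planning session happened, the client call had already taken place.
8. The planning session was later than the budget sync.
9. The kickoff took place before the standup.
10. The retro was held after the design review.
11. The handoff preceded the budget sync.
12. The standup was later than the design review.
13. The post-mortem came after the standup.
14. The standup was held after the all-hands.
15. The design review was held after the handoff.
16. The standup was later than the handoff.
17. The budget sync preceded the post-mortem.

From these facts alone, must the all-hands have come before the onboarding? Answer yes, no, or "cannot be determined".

Chain the constraints: the all-hands → the standup → the post-mortem → the onboarding. Each link is directly stated, so the all-hands comes before the onboarding.

yes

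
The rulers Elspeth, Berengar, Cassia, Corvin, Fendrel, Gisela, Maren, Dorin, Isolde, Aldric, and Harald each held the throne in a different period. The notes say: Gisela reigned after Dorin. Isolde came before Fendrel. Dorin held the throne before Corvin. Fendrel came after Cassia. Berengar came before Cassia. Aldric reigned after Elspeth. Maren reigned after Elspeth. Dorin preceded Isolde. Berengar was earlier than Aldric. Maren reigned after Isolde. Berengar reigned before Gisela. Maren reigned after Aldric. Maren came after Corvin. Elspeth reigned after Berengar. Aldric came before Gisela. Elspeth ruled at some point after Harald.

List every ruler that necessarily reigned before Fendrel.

Berengar, Cassia, Dorin, Isolde

Directly stated before Fendrel: Cassia and Isolde.
Berengar reaches Fendrel via Berengar → Cassia → Fendrel.
Dorin reaches Fendrel via Dorin → Isolde → Fendrel.
No chain forces Aldric (or any of the others) ahead of Fendrel.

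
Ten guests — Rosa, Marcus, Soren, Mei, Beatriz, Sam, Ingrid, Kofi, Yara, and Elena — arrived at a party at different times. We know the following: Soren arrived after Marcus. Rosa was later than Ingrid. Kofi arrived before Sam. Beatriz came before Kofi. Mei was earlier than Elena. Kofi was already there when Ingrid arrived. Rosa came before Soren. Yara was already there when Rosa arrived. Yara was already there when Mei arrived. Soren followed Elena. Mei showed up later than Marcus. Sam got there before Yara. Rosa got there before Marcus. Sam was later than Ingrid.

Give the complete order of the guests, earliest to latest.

The constraints fix every adjacent pair, so only one ordering works:
Beatriz → Kofi → Ingrid → Sam → Yara → Rosa → Marcus → Mei → Elena → Soren.

Beatriz, Kofi, Ingrid, Sam, Yara, Rosa, Marcus, Mei, Elena, Soren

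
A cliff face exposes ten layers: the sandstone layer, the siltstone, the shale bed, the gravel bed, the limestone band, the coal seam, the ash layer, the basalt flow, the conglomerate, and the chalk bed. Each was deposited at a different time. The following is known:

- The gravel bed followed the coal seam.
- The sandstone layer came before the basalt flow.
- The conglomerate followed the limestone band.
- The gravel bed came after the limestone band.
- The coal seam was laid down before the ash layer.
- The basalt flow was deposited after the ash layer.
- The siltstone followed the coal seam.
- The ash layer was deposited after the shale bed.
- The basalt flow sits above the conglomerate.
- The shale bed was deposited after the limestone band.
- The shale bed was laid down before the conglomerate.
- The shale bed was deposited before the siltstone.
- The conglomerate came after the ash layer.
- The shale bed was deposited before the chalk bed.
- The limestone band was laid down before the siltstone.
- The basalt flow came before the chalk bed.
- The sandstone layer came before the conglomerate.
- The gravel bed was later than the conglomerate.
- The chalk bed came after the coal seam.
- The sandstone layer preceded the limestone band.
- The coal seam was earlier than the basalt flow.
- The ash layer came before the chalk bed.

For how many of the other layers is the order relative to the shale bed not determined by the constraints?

1

Forced before the shale bed: the limestone band and the sandstone layer; forced after the shale bed: the ash layer, the basalt flow, the chalk bed, the conglomerate, the gravel bed, and the siltstone.
That leaves the coal seam with no forced order relative to the shale bed — 1.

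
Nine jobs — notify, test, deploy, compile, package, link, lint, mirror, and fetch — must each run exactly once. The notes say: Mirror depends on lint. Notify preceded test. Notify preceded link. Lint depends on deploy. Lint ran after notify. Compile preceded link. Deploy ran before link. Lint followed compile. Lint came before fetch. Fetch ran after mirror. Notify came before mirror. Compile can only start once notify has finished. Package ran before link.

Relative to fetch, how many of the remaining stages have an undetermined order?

3

Forced before fetch: compile, deploy, lint, mirror, and notify.
That leaves link, package, and test with no forced order relative to fetch — 3.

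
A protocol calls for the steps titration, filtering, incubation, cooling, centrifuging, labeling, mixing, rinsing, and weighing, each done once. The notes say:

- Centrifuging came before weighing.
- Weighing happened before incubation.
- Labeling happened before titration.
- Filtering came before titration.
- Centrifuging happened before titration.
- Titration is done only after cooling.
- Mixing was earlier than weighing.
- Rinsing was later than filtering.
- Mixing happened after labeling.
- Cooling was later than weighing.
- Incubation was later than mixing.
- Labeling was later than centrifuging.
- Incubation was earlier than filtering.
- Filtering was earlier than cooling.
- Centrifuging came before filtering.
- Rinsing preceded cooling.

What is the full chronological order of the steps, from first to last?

centrifuging, labeling, mixing, weighing, incubation, filtering, rinsing, cooling, titration

The constraints fix every adjacent pair, so only one ordering works:
centrifuging → labeling → mixing → weighing → incubation → filtering → rinsing → cooling → titration.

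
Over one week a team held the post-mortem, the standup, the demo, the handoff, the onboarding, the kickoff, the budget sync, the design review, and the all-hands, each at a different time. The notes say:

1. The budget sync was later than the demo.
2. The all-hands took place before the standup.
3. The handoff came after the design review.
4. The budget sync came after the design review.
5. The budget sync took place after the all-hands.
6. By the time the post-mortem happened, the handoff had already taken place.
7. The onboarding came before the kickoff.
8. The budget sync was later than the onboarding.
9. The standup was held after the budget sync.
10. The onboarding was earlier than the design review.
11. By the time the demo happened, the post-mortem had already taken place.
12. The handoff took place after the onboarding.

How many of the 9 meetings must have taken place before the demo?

Directly stated before the demo: the post-mortem.
The design review reaches the demo via the design review → the handoff → the post-mortem → the demo.
The handoff reaches the demo via the handoff → the post-mortem → the demo.
The onboarding reaches the demo via the onboarding → the handoff → the post-mortem → the demo.
That's the design review, the handoff, the onboarding, and the post-mortem — 4 in all.

4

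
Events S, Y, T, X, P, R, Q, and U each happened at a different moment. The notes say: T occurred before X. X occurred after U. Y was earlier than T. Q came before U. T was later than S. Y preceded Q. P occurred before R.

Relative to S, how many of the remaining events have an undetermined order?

5

Forced after S: T and X.
That leaves P, Q, R, U, and Y with no forced order relative to S — 5.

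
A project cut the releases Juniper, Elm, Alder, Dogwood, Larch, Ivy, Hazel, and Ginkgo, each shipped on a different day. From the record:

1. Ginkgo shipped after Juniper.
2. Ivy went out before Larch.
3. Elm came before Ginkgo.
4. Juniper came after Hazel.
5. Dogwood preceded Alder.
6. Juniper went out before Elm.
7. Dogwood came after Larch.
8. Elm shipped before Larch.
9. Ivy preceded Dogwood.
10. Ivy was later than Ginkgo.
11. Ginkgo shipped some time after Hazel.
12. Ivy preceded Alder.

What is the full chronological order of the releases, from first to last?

Hazel, Juniper, Elm, Ginkgo, Ivy, Larch, Dogwood, Alder

The constraints fix every adjacent pair, so only one ordering works:
Hazel → Juniper → Elm → Ginkgo → Ivy → Larch → Dogwood → Alder.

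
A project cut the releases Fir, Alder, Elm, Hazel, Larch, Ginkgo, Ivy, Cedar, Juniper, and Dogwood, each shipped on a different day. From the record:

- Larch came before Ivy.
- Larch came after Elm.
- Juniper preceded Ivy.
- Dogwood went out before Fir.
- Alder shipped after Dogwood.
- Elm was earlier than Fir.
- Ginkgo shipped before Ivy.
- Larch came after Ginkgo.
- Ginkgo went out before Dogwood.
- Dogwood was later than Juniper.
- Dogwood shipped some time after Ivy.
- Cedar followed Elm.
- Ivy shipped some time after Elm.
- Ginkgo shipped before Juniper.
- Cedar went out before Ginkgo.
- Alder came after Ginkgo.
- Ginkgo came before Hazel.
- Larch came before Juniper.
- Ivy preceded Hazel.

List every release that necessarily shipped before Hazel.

Directly stated before Hazel: Ginkgo and Ivy.
Cedar reaches Hazel via Cedar → Ginkgo → Hazel.
Elm reaches Hazel via Elm → Ivy → Hazel.
Juniper reaches Hazel via Juniper → Ivy → Hazel.
Likewise Larch reaches Hazel by chaining the stated constraints.
No chain forces Alder (or any of the others) ahead of Hazel.

Cedar, Elm, Ginkgo, Ivy, Juniper, Larch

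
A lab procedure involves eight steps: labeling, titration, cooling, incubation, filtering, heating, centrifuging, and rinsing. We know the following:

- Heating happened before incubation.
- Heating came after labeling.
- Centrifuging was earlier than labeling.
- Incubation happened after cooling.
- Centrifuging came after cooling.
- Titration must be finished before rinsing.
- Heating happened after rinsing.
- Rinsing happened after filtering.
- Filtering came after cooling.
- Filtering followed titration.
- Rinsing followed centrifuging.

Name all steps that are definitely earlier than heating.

Directly stated before heating: labeling and rinsing.
Centrifuging reaches heating via centrifuging → labeling → heating.
Cooling reaches heating via cooling → filtering → rinsing → heating.
Filtering reaches heating via filtering → rinsing → heating.
Likewise titration reaches heating by chaining the stated constraints.

centrifuging, cooling, filtering, labeling, rinsing, titration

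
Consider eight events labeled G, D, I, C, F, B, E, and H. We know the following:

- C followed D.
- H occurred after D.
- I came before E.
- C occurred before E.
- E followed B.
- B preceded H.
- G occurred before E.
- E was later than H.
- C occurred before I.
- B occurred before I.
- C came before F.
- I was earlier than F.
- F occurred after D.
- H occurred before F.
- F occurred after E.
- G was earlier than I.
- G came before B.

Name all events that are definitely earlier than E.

B, C, D, G, H, I

Directly stated before E: B, C, G, H, and I.
D reaches E via D → H → E.
No chain forces F ahead of E.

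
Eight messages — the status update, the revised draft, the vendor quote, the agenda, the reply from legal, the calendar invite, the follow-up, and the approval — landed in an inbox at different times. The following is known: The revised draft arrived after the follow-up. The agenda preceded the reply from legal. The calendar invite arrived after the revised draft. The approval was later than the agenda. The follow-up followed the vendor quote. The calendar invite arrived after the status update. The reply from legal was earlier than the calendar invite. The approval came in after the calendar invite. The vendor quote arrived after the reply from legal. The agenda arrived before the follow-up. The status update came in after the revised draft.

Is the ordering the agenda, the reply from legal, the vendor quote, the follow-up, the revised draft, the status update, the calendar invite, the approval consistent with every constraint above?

yes

Check each stated constraint against the proposed order — e.g. the reply from legal is ahead of the calendar invite; the agenda is ahead of the approval. Every pair is in the required order; nothing is violated.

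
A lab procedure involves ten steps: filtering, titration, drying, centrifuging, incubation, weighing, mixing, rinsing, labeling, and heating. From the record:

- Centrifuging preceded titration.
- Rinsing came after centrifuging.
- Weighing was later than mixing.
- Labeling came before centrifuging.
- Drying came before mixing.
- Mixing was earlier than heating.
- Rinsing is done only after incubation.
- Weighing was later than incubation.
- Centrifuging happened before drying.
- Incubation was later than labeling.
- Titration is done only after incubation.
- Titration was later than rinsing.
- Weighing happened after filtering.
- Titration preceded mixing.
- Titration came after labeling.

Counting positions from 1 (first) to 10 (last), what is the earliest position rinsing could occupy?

4

Centrifuging, incubation, and labeling must all come before rinsing — 3 forced predecessors.
Nothing else is forced ahead of rinsing, so its earliest slot is position 3 + 1 = 4.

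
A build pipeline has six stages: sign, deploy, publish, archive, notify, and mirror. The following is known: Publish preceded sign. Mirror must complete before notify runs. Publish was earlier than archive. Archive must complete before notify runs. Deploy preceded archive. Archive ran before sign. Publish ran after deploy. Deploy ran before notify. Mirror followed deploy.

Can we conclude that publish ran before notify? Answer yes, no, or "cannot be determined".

Chain the constraints: publish → archive → notify. Each link is directly stated, so publish comes before notify.

yes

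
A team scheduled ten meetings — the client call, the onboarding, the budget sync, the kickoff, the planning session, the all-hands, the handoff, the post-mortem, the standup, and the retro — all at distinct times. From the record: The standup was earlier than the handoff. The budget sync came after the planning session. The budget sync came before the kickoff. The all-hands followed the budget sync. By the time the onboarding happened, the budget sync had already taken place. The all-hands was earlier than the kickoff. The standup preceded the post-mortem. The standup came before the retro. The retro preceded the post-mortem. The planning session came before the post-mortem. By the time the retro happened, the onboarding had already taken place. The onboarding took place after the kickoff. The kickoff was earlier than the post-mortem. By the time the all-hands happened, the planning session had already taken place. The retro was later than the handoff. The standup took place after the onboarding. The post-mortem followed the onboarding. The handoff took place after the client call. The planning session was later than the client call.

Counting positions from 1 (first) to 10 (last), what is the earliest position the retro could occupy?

The all-hands, the budget sync, the client call, the handoff, the kickoff, the onboarding, the planning session, and the standup must all come before the retro — 8 forced predecessors.
Nothing else is forced ahead of the retro, so its earliest slot is position 8 + 1 = 9.

9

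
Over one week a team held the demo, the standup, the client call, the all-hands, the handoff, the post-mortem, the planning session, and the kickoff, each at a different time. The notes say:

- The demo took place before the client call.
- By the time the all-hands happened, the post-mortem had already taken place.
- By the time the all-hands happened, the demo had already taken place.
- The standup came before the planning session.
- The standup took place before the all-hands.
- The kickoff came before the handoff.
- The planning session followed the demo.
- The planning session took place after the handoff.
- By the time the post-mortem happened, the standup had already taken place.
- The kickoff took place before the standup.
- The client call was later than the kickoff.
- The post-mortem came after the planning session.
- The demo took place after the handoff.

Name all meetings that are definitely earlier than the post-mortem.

Directly stated before the post-mortem: the planning session and the standup.
The demo reaches the post-mortem via the demo → the planning session → the post-mortem.
The handoff reaches the post-mortem via the handoff → the planning session → the post-mortem.
The kickoff reaches the post-mortem via the kickoff → the standup → the post-mortem.

the demo, the handoff, the kickoff, the planning session, the standup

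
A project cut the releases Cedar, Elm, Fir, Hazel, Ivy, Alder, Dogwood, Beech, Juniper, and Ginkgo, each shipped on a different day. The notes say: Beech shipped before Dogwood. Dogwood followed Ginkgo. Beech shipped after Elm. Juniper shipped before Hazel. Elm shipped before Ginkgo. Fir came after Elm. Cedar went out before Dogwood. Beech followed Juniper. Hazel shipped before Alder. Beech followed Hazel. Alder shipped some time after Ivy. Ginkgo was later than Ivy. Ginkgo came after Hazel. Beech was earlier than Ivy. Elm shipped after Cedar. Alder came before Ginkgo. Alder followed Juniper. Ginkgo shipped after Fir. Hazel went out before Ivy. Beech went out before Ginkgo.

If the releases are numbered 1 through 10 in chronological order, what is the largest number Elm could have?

4

Elm must come before Alder, Beech, Dogwood, Fir, Ginkgo, and Ivy — 6 releases forced after it.
Everything else can be placed before Elm in some valid order, so Elm can sit as late as position 10 − 6 = 4.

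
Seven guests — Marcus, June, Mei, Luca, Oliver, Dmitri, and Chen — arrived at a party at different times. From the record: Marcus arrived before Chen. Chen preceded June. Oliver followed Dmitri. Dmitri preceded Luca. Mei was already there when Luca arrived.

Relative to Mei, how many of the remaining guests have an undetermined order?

Forced after Mei: Luca.
That leaves Chen, Dmitri, June, Marcus, and Oliver with no forced order relative to Mei — 5.

5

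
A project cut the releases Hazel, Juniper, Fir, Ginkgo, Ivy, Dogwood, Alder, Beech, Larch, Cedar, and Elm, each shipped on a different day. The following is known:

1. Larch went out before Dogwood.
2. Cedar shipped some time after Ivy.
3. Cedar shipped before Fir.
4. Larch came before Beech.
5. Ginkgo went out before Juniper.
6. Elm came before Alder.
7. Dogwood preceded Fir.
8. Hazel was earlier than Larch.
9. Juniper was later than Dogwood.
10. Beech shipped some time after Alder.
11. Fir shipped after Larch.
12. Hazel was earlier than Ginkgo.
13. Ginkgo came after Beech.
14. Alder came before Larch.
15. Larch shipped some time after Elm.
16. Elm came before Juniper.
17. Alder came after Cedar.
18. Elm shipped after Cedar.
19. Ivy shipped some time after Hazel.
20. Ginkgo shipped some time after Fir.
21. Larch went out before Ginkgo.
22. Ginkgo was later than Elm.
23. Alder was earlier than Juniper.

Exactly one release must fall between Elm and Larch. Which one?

Alder

Tracing the constraints gives Elm → Alder → Larch, so Alder sits after Elm and before Larch.
No other release is forced both after Elm and before Larch.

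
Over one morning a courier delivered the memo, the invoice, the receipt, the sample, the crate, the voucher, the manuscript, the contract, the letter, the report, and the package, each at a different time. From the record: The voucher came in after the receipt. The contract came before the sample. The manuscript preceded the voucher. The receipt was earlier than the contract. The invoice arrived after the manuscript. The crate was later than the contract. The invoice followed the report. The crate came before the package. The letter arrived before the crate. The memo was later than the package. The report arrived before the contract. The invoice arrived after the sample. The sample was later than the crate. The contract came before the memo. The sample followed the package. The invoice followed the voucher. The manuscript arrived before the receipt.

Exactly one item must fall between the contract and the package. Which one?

Tracing the constraints gives the contract → the crate → the package, so the crate sits after the contract and before the package.
No other item is forced both after the contract and before the package.

the crate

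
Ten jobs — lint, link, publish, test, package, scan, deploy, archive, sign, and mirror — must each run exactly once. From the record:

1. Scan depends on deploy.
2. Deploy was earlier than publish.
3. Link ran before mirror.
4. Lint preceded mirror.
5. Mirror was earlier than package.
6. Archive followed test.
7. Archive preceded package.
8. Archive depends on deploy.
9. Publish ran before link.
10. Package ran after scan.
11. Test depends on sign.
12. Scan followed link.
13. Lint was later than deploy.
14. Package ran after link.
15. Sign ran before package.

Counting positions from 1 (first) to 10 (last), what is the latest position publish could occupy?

Publish must come before link, mirror, package, and scan — 4 stages forced after it.
Everything else can be placed before publish in some valid order, so publish can sit as late as position 10 − 4 = 6.

6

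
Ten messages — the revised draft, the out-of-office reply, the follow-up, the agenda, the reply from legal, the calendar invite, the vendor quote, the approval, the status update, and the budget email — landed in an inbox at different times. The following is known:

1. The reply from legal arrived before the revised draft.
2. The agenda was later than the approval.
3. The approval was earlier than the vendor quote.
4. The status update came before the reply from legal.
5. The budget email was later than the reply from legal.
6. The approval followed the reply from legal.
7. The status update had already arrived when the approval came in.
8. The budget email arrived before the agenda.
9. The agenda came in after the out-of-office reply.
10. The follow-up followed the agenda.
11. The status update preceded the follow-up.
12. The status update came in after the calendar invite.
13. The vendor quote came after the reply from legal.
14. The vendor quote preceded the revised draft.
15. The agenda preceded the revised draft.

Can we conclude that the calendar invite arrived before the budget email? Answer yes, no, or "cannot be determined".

yes

Chain the constraints: the calendar invite → the status update → the reply from legal → the budget email. Each link is directly stated, so the calendar invite comes before the budget email.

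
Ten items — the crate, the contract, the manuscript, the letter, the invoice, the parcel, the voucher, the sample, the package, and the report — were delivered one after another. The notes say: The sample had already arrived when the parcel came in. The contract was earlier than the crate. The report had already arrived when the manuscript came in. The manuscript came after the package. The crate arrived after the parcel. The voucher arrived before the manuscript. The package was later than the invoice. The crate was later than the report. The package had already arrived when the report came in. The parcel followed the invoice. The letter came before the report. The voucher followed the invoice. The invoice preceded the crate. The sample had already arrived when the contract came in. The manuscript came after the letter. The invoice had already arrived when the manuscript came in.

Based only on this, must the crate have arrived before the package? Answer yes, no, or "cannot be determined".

Tracing the constraints gives the package → the report → the crate, so the package must come before the crate.
That means the crate cannot be before the package.

no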